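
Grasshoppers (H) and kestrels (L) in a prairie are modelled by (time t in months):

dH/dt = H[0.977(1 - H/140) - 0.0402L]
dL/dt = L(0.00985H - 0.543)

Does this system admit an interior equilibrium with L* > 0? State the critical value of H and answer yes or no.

The predator equation gives dL/dt > 0 only when H > 0.543/0.00985 = 55.1.
Without the predator, H → K = 140. Since 140 > 55.1, the predator can invade and persist.

Threshold H = 55.1; K > 55.1, so yes, the predator persists.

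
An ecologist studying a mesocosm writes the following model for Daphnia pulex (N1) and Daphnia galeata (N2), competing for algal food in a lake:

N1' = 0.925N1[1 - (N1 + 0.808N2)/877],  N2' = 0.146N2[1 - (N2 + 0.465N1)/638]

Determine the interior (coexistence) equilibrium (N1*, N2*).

Setting both brackets to zero gives the nullclines N1 + 0.808N2 = 877 and 0.465N1 + N2 = 638.
Substituting N2 = 638 - 0.465N1 into the first: N1(1 - 0.808·0.465) = 877 - 0.808·638.
So N1* = 361/0.624 = 579, and then N2* = 638 - 0.465·579 = 369.

N1* ≈ 579, N2* ≈ 369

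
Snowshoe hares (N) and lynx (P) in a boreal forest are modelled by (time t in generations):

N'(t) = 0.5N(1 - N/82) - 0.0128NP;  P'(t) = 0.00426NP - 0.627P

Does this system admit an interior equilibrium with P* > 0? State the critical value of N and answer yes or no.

The predator equation gives dP/dt > 0 only when N > 0.627/0.00426 = 147.
Without the predator, N → K = 82. Since 82 < 147, the predator cannot invade.

Threshold N = 147; K < 147, so no, the predator goes extinct.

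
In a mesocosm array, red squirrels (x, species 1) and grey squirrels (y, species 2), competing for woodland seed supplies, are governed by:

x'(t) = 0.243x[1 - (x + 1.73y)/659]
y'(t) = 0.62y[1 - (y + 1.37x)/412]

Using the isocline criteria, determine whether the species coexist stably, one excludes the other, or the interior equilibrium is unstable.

unstable coexistence (outcome depends on initial conditions)

Compare the nullcline intercepts: K1/α12 = 659/1.73 = 381 < K2 = 412; K2/α21 = 412/1.37 = 301 < K1 = 659.
Since both are reversed, neither can invade when rare; the interior point is a saddle.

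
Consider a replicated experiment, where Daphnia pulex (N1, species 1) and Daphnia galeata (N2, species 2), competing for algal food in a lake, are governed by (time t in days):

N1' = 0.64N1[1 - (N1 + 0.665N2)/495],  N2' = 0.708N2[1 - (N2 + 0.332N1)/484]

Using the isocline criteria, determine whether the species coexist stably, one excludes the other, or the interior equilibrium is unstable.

Compare the nullcline intercepts: K1/α12 = 495/0.665 = 744 > K2 = 484; K2/α21 = 484/0.332 = 1460 > K1 = 495.
Since both inequalities hold, each species can invade when rare, so the interior equilibrium is stable.

stable coexistence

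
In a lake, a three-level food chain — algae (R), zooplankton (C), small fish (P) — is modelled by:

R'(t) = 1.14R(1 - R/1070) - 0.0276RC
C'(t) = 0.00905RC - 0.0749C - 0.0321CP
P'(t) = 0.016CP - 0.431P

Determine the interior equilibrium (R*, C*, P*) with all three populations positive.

R* ≈ 372, C* ≈ 26.9, P* ≈ 103

From dP/dt = 0: 0.016C* = 0.431, so C* = 26.9.
From dR/dt = 0: 1.14(1 - R*/1070) = 0.0276·26.9, giving R* = 1070·(1 - 0.652) = 372.
From dC/dt = 0: 0.00905·372 - 0.0749 = 0.0321P*, so P* = 3.29/0.0321 = 103.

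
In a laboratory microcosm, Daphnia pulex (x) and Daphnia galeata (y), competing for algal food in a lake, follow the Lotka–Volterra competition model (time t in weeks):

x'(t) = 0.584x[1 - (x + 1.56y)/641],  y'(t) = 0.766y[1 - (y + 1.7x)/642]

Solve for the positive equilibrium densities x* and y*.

Setting both brackets to zero gives the nullclines x + 1.56y = 641 and 1.7x + y = 642.
Substituting y = 642 - 1.7x into the first: x(1 - 1.56·1.7) = 641 - 1.56·642.
So x* = -361/-1.65 = 218, and then y* = 642 - 1.7·218 = 271.

x* ≈ 218, y* ≈ 271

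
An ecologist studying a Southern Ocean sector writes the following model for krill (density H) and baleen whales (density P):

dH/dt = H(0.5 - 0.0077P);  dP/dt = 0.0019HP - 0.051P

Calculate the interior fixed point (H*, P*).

H* ≈ 26.8, P* ≈ 64.9

Set dP/dt = 0 with P > 0: 0.0019H - 0.051 = 0, so H* = 0.051/0.0019 = 26.8.
Set dH/dt = 0 with H > 0: 0.5 - 0.0077P = 0, so P* = 0.5/0.0077 = 64.9.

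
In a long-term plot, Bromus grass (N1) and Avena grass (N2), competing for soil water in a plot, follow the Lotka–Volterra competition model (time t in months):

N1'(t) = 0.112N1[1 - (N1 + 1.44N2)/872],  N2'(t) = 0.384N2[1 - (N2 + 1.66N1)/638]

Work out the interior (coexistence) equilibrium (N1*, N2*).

Setting both brackets to zero gives the nullclines N1 + 1.44N2 = 872 and 1.66N1 + N2 = 638.
Substituting N2 = 638 - 1.66N1 into the first: N1(1 - 1.44·1.66) = 872 - 1.44·638.
So N1* = -46.7/-1.39 = 33.6, and then N2* = 638 - 1.66·33.6 = 582.

N1* ≈ 33.6, N2* ≈ 582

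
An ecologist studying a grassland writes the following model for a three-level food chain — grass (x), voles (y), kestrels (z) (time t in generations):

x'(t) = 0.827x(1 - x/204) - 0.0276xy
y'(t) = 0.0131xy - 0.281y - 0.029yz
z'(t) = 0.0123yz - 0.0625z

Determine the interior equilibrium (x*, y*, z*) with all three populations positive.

x* ≈ 169, y* ≈ 5.08, z* ≈ 66.8

From dz/dt = 0: 0.0123y* = 0.0625, so y* = 5.08.
From dx/dt = 0: 0.827(1 - x*/204) = 0.0276·5.08, giving x* = 204·(1 - 0.17) = 169.
From dy/dt = 0: 0.0131·169 - 0.281 = 0.029z*, so z* = 1.94/0.029 = 66.8.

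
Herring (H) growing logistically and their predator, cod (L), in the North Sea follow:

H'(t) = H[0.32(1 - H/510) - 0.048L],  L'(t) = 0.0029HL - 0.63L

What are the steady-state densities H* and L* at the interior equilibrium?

H* ≈ 217, L* ≈ 3.83

From dL/dt = 0 with L > 0: 0.0029H* = 0.63, so H* = 217.
Substitute into dH/dt = 0: 0.32(1 - 217/510) = 0.048L*.
The bracket is 0.574, giving L* = 0.184/0.048 = 3.83.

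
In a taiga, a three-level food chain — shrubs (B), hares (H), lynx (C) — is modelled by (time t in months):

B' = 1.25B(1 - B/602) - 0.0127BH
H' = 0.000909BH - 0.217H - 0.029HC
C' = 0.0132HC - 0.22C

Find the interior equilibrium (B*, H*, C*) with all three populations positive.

From dC/dt = 0: 0.0132H* = 0.22, so H* = 16.7.
From dB/dt = 0: 1.25(1 - B*/602) = 0.0127·16.7, giving B* = 602·(1 - 0.169) = 500.
From dH/dt = 0: 0.000909·500 - 0.217 = 0.029C*, so C* = 0.238/0.029 = 8.19.

B* ≈ 500, H* ≈ 16.7, C* ≈ 8.19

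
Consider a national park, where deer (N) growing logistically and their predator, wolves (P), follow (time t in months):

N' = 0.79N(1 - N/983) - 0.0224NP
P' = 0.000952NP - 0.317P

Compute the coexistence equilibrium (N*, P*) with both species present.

N* ≈ 333, P* ≈ 23.3

From dP/dt = 0 with P > 0: 0.000952N* = 0.317, so N* = 333.
Substitute into dN/dt = 0: 0.79(1 - 333/983) = 0.0224P*.
The bracket is 0.661, giving P* = 0.522/0.0224 = 23.3.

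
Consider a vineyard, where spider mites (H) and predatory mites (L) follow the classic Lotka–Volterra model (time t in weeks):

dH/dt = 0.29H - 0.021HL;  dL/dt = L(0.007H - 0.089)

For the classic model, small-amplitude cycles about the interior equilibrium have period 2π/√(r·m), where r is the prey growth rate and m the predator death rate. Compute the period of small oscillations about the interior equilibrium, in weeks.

T ≈ 39.1 weeks

Here r = 0.29 and m = 0.089, so r·m = 0.0258.
ω = √0.0258 = 0.161 per week, hence T = 2π/ω ≈ 39.1 weeks.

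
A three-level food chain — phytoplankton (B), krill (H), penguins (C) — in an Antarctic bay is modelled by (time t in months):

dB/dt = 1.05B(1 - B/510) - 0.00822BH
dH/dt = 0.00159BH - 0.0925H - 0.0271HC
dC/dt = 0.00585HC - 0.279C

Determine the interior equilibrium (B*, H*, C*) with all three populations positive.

B* ≈ 320, H* ≈ 47.7, C* ≈ 15.3

From dC/dt = 0: 0.00585H* = 0.279, so H* = 47.7.
From dB/dt = 0: 1.05(1 - B*/510) = 0.00822·47.7, giving B* = 510·(1 - 0.373) = 320.
From dH/dt = 0: 0.00159·320 - 0.0925 = 0.0271C*, so C* = 0.416/0.0271 = 15.3.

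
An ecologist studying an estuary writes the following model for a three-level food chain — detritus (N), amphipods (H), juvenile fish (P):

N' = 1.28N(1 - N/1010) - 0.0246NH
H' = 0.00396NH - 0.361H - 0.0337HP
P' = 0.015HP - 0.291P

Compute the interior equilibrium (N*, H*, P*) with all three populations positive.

N* ≈ 633, H* ≈ 19.4, P* ≈ 63.7

From dP/dt = 0: 0.015H* = 0.291, so H* = 19.4.
From dN/dt = 0: 1.28(1 - N*/1010) = 0.0246·19.4, giving N* = 1010·(1 - 0.373) = 633.
From dH/dt = 0: 0.00396·633 - 0.361 = 0.0337P*, so P* = 2.15/0.0337 = 63.7.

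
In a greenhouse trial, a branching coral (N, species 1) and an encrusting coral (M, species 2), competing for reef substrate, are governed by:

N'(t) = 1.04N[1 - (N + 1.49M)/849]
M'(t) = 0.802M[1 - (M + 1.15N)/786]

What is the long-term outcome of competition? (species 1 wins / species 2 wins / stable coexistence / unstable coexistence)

unstable coexistence (outcome depends on initial conditions)

Compare the nullcline intercepts: K1/α12 = 849/1.49 = 570 < K2 = 786; K2/α21 = 786/1.15 = 683 < K1 = 849.
Since both are reversed, neither can invade when rare; the interior point is a saddle.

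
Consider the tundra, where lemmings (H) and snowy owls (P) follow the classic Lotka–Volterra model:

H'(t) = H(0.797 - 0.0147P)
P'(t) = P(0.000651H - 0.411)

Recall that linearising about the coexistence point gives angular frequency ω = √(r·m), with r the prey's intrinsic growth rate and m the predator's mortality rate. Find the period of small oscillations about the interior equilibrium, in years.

T ≈ 11 years

Here r = 0.797 and m = 0.411, so r·m = 0.328.
ω = √0.328 = 0.572 per year, hence T = 2π/ω ≈ 11 years.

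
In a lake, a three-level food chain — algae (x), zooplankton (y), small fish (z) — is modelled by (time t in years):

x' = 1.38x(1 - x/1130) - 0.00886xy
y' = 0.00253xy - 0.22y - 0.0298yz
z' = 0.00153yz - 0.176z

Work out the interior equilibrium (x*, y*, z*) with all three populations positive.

From dz/dt = 0: 0.00153y* = 0.176, so y* = 115.
From dx/dt = 0: 1.38(1 - x*/1130) = 0.00886·115, giving x* = 1130·(1 - 0.739) = 295.
From dy/dt = 0: 0.00253·295 - 0.22 = 0.0298z*, so z* = 0.527/0.0298 = 17.7.

x* ≈ 295, y* ≈ 115, z* ≈ 17.7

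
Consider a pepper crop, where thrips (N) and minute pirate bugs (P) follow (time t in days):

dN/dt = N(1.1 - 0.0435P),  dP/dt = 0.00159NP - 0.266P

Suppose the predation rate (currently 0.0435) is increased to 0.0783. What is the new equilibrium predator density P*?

At the interior fixed point, setting dN/dt = 0 with N > 0 fixes P* = (prey growth rate)/(NP coefficient) — independent of the other coefficients.
With the change, P* = 1.1/0.0783 = 14; it falls from 25.3.

P* ≈ 14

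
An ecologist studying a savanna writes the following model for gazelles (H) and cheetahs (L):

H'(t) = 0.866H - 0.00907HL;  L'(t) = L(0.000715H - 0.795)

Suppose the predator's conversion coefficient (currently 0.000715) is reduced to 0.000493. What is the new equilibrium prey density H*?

At the interior fixed point, setting dL/dt = 0 with L > 0 fixes H* = (predator death rate)/(HL coefficient) — independent of the other coefficients.
With the change, H* = 0.795/0.000493 = 1610; it rises from 1110.

H* ≈ 1610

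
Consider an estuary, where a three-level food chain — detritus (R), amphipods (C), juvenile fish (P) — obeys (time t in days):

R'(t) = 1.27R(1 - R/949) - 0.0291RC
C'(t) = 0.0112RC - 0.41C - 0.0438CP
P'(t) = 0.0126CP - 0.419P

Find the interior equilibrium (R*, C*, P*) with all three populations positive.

From dP/dt = 0: 0.0126C* = 0.419, so C* = 33.3.
From dR/dt = 0: 1.27(1 - R*/949) = 0.0291·33.3, giving R* = 949·(1 - 0.762) = 226.
From dC/dt = 0: 0.0112·226 - 0.41 = 0.0438P*, so P* = 2.12/0.0438 = 48.4.

R* ≈ 226, C* ≈ 33.3, P* ≈ 48.4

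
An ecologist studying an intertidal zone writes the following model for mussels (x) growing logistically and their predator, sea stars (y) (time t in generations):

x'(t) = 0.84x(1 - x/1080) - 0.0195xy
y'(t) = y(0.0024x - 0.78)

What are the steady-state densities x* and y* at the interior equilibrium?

x* ≈ 325, y* ≈ 30.1

From dy/dt = 0 with y > 0: 0.0024x* = 0.78, so x* = 325.
Substitute into dx/dt = 0: 0.84(1 - 325/1080) = 0.0195y*.
The bracket is 0.699, giving y* = 0.587/0.0195 = 30.1.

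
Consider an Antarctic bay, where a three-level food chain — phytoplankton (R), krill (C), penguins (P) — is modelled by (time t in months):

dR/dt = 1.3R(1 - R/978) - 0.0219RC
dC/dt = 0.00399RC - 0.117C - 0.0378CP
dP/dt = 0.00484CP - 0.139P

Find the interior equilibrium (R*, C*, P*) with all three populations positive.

R* ≈ 505, C* ≈ 28.7, P* ≈ 50.2

From dP/dt = 0: 0.00484C* = 0.139, so C* = 28.7.
From dR/dt = 0: 1.3(1 - R*/978) = 0.0219·28.7, giving R* = 978·(1 - 0.484) = 505.
From dC/dt = 0: 0.00399·505 - 0.117 = 0.0378P*, so P* = 1.9/0.0378 = 50.2.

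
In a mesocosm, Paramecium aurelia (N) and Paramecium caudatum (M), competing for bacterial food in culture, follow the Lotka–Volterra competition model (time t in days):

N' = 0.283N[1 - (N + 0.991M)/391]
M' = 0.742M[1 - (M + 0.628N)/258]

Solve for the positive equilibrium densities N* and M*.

Setting both brackets to zero gives the nullclines N + 0.991M = 391 and 0.628N + M = 258.
Substituting M = 258 - 0.628N into the first: N(1 - 0.991·0.628) = 391 - 0.991·258.
So N* = 135/0.378 = 358, and then M* = 258 - 0.628·358 = 33.

N* ≈ 358, M* ≈ 33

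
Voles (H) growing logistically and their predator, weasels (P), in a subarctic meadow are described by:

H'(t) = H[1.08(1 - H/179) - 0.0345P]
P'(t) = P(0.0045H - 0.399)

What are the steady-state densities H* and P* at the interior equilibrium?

H* ≈ 88.7, P* ≈ 15.8

From dP/dt = 0 with P > 0: 0.0045H* = 0.399, so H* = 88.7.
Substitute into dH/dt = 0: 1.08(1 - 88.7/179) = 0.0345P*.
The bracket is 0.505, giving P* = 0.545/0.0345 = 15.8.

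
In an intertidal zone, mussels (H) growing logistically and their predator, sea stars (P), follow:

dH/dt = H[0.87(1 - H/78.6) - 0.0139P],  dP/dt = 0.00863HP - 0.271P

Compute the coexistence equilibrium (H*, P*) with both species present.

From dP/dt = 0 with P > 0: 0.00863H* = 0.271, so H* = 31.4.
Substitute into dH/dt = 0: 0.87(1 - 31.4/78.6) = 0.0139P*.
The bracket is 0.6, giving P* = 0.522/0.0139 = 37.6.

H* ≈ 31.4, P* ≈ 37.6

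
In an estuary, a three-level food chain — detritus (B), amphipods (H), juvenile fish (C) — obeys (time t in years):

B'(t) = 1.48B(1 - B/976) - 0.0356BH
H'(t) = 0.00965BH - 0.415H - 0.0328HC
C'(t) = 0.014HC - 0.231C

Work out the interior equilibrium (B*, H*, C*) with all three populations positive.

From dC/dt = 0: 0.014H* = 0.231, so H* = 16.5.
From dB/dt = 0: 1.48(1 - B*/976) = 0.0356·16.5, giving B* = 976·(1 - 0.397) = 589.
From dH/dt = 0: 0.00965·589 - 0.415 = 0.0328C*, so C* = 5.27/0.0328 = 161.

B* ≈ 589, H* ≈ 16.5, C* ≈ 161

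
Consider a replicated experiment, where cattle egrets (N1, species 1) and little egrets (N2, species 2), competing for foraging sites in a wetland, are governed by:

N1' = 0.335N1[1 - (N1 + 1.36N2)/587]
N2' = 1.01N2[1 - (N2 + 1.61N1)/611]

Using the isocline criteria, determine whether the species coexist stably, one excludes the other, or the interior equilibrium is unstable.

Compare the nullcline intercepts: K1/α12 = 587/1.36 = 432 < K2 = 611; K2/α21 = 611/1.61 = 380 < K1 = 587.
Since both are reversed, neither can invade when rare; the interior point is a saddle.

unstable coexistence (outcome depends on initial conditions)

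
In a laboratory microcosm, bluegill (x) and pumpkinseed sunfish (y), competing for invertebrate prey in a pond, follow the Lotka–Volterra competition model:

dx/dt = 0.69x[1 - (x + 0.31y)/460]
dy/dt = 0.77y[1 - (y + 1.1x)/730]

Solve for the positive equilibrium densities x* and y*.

Setting both brackets to zero gives the nullclines x + 0.31y = 460 and 1.1x + y = 730.
Substituting y = 730 - 1.1x into the first: x(1 - 0.31·1.1) = 460 - 0.31·730.
So x* = 234/0.659 = 355, and then y* = 730 - 1.1·355 = 340.

x* ≈ 355, y* ≈ 340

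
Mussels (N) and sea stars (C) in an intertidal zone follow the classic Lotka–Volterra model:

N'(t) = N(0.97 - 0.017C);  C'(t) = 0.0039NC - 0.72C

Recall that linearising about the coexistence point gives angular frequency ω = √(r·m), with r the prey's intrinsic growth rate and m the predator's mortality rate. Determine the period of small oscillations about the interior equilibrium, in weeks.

T ≈ 7.52 weeks

Here r = 0.97 and m = 0.72, so r·m = 0.698.
ω = √0.698 = 0.836 per week, hence T = 2π/ω ≈ 7.52 weeks.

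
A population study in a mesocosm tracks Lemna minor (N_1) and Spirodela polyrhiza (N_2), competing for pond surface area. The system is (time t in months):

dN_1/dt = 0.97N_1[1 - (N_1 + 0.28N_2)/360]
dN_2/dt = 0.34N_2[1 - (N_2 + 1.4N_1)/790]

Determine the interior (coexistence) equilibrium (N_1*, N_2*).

Setting both brackets to zero gives the nullclines N_1 + 0.28N_2 = 360 and 1.4N_1 + N_2 = 790.
Substituting N_2 = 790 - 1.4N_1 into the first: N_1(1 - 0.28·1.4) = 360 - 0.28·790.
So N_1* = 139/0.608 = 228, and then N_2* = 790 - 1.4·228 = 470.

N_1* ≈ 228, N_2* ≈ 470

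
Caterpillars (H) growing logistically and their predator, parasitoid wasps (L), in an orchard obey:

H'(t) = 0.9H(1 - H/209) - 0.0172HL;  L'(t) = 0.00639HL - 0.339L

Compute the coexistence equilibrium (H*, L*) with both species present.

H* ≈ 53.1, L* ≈ 39

From dL/dt = 0 with L > 0: 0.00639H* = 0.339, so H* = 53.1.
Substitute into dH/dt = 0: 0.9(1 - 53.1/209) = 0.0172L*.
The bracket is 0.746, giving L* = 0.672/0.0172 = 39.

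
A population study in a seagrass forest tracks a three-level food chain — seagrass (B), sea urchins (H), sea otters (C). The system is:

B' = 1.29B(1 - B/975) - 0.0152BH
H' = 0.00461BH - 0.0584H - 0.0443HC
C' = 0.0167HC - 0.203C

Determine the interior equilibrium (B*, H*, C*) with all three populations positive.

B* ≈ 835, H* ≈ 12.2, C* ≈ 85.6

From dC/dt = 0: 0.0167H* = 0.203, so H* = 12.2.
From dB/dt = 0: 1.29(1 - B*/975) = 0.0152·12.2, giving B* = 975·(1 - 0.143) = 835.
From dH/dt = 0: 0.00461·835 - 0.0584 = 0.0443C*, so C* = 3.79/0.0443 = 85.6.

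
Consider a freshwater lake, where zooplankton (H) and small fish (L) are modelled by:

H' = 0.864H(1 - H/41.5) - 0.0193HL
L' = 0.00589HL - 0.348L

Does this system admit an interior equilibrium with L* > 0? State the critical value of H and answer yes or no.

Threshold H = 59.1; K < 59.1, so no, the predator goes extinct.

The predator equation gives dL/dt > 0 only when H > 0.348/0.00589 = 59.1.
Without the predator, H → K = 41.5. Since 41.5 < 59.1, the predator cannot invade.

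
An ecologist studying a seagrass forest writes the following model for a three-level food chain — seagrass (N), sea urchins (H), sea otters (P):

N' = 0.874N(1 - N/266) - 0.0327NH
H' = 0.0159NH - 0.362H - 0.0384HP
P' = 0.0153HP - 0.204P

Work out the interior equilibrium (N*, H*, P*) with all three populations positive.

From dP/dt = 0: 0.0153H* = 0.204, so H* = 13.3.
From dN/dt = 0: 0.874(1 - N*/266) = 0.0327·13.3, giving N* = 266·(1 - 0.499) = 133.
From dH/dt = 0: 0.0159·133 - 0.362 = 0.0384P*, so P* = 1.76/0.0384 = 45.8.

N* ≈ 133, H* ≈ 13.3, P* ≈ 45.8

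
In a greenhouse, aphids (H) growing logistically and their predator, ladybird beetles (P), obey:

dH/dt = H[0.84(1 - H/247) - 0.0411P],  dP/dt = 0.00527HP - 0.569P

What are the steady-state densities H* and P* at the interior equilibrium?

H* ≈ 108, P* ≈ 11.5

From dP/dt = 0 with P > 0: 0.00527H* = 0.569, so H* = 108.
Substitute into dH/dt = 0: 0.84(1 - 108/247) = 0.0411P*.
The bracket is 0.563, giving P* = 0.473/0.0411 = 11.5.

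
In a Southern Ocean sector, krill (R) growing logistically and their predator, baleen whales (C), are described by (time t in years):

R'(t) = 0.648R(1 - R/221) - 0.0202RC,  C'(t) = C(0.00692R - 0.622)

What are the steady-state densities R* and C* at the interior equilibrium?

From dC/dt = 0 with C > 0: 0.00692R* = 0.622, so R* = 89.9.
Substitute into dR/dt = 0: 0.648(1 - 89.9/221) = 0.0202C*.
The bracket is 0.593, giving C* = 0.384/0.0202 = 19.

R* ≈ 89.9, C* ≈ 19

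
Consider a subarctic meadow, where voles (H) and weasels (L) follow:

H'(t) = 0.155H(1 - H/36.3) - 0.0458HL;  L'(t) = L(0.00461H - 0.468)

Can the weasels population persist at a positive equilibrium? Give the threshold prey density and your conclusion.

Threshold H = 102; K < 102, so no, the predator goes extinct.

The predator equation gives dL/dt > 0 only when H > 0.468/0.00461 = 102.
Without the predator, H → K = 36.3. Since 36.3 < 102, the predator cannot invade.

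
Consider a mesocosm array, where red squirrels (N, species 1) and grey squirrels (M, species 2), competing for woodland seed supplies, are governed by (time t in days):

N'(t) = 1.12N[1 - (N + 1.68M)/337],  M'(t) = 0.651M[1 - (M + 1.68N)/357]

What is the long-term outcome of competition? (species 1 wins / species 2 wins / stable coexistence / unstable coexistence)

unstable coexistence (outcome depends on initial conditions)

Compare the nullcline intercepts: K1/α12 = 337/1.68 = 201 < K2 = 357; K2/α21 = 357/1.68 = 212 < K1 = 337.
Since both are reversed, neither can invade when rare; the interior point is a saddle.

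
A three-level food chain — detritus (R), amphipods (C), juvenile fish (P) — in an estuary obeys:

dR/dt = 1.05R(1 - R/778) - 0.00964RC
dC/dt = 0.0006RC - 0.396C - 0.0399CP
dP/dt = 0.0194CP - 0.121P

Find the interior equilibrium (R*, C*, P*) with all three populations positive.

R* ≈ 733, C* ≈ 6.24, P* ≈ 1.1

From dP/dt = 0: 0.0194C* = 0.121, so C* = 6.24.
From dR/dt = 0: 1.05(1 - R*/778) = 0.00964·6.24, giving R* = 778·(1 - 0.0573) = 733.
From dC/dt = 0: 0.0006·733 - 0.396 = 0.0399P*, so P* = 0.0441/0.0399 = 1.1.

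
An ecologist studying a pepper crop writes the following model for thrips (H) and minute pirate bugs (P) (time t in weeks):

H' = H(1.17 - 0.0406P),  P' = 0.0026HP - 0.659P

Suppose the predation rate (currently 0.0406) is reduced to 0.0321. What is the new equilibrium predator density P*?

P* ≈ 36.4

At the interior fixed point, setting dH/dt = 0 with H > 0 fixes P* = (prey growth rate)/(HP coefficient) — independent of the other coefficients.
With the change, P* = 1.17/0.0321 = 36.4; it rises from 28.8.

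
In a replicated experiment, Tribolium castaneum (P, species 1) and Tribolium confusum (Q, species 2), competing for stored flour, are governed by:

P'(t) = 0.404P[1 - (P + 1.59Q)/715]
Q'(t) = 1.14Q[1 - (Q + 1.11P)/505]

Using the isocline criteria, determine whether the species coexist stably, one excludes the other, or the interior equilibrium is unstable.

Compare the nullcline intercepts: K1/α12 = 715/1.59 = 450 < K2 = 505; K2/α21 = 505/1.11 = 455 < K1 = 715.
Since both are reversed, neither can invade when rare; the interior point is a saddle.

unstable coexistence (outcome depends on initial conditions)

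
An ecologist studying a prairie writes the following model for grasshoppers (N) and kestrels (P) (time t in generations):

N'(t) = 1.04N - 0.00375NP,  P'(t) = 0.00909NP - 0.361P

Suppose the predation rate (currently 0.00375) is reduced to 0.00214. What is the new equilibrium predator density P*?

At the interior fixed point, setting dN/dt = 0 with N > 0 fixes P* = (prey growth rate)/(NP coefficient) — independent of the other coefficients.
With the change, P* = 1.04/0.00214 = 486; it rises from 277.

P* ≈ 486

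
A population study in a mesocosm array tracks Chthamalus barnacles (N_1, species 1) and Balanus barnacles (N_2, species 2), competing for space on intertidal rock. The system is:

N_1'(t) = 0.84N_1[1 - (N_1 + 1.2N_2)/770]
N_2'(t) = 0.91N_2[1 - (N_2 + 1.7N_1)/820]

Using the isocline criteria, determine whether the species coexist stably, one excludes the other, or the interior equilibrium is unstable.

unstable coexistence (outcome depends on initial conditions)

Compare the nullcline intercepts: K1/α12 = 770/1.2 = 642 < K2 = 820; K2/α21 = 820/1.7 = 482 < K1 = 770.
Since both are reversed, neither can invade when rare; the interior point is a saddle.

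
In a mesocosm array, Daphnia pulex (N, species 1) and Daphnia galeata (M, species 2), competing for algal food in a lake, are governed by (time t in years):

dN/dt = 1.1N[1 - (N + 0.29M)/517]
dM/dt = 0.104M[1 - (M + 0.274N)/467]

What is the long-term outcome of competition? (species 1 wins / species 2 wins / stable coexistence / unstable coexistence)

Compare the nullcline intercepts: K1/α12 = 517/0.29 = 1780 > K2 = 467; K2/α21 = 467/0.274 = 1700 > K1 = 517.
Since both inequalities hold, each species can invade when rare, so the interior equilibrium is stable.

stable coexistence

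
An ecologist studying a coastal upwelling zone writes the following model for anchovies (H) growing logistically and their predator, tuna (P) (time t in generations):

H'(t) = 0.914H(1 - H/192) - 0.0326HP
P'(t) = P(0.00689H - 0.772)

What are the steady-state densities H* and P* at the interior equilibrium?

H* ≈ 112, P* ≈ 11.7

From dP/dt = 0 with P > 0: 0.00689H* = 0.772, so H* = 112.
Substitute into dH/dt = 0: 0.914(1 - 112/192) = 0.0326P*.
The bracket is 0.416, giving P* = 0.381/0.0326 = 11.7.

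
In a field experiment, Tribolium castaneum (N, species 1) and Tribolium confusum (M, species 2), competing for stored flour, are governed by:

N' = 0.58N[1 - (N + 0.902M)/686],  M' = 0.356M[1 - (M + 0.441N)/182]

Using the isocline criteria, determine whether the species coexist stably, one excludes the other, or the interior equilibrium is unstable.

Compare the nullcline intercepts: K1/α12 = 686/0.902 = 761 > K2 = 182; K2/α21 = 182/0.441 = 413 < K1 = 686.
Since the inequalities point opposite ways, species 1 can invade but species 2 cannot.

species 1 excludes species 2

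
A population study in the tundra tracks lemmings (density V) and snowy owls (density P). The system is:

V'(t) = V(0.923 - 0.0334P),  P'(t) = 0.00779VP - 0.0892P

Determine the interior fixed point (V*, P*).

Set dP/dt = 0 with P > 0: 0.00779V - 0.0892 = 0, so V* = 0.0892/0.00779 = 11.5.
Set dV/dt = 0 with V > 0: 0.923 - 0.0334P = 0, so P* = 0.923/0.0334 = 27.6.

V* ≈ 11.5, P* ≈ 27.6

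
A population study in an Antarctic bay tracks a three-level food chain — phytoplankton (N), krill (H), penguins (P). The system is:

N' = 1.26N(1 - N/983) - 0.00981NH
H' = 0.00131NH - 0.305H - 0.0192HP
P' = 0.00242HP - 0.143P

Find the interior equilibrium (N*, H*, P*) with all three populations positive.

From dP/dt = 0: 0.00242H* = 0.143, so H* = 59.1.
From dN/dt = 0: 1.26(1 - N*/983) = 0.00981·59.1, giving N* = 983·(1 - 0.46) = 531.
From dH/dt = 0: 0.00131·531 - 0.305 = 0.0192P*, so P* = 0.39/0.0192 = 20.3.

N* ≈ 531, H* ≈ 59.1, P* ≈ 20.3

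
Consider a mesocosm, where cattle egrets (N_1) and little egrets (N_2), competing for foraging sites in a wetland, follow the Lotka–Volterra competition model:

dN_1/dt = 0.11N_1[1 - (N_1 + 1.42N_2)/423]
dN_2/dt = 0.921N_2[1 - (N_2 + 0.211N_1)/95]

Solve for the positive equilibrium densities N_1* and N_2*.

Setting both brackets to zero gives the nullclines N_1 + 1.42N_2 = 423 and 0.211N_1 + N_2 = 95.
Substituting N_2 = 95 - 0.211N_1 into the first: N_1(1 - 1.42·0.211) = 423 - 1.42·95.
So N_1* = 288/0.7 = 411, and then N_2* = 95 - 0.211·411 = 8.21.

N_1* ≈ 411, N_2* ≈ 8.21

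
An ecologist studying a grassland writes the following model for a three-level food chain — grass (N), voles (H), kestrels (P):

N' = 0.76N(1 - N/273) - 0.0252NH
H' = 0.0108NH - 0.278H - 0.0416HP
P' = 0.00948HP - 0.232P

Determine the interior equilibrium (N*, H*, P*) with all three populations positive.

From dP/dt = 0: 0.00948H* = 0.232, so H* = 24.5.
From dN/dt = 0: 0.76(1 - N*/273) = 0.0252·24.5, giving N* = 273·(1 - 0.811) = 51.5.
From dH/dt = 0: 0.0108·51.5 - 0.278 = 0.0416P*, so P* = 0.278/0.0416 = 6.68.

N* ≈ 51.5, H* ≈ 24.5, P* ≈ 6.68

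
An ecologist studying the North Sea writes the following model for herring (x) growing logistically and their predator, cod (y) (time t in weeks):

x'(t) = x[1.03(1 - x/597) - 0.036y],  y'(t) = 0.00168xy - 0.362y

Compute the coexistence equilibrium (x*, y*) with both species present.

x* ≈ 215, y* ≈ 18.3

From dy/dt = 0 with y > 0: 0.00168x* = 0.362, so x* = 215.
Substitute into dx/dt = 0: 1.03(1 - 215/597) = 0.036y*.
The bracket is 0.639, giving y* = 0.658/0.036 = 18.3.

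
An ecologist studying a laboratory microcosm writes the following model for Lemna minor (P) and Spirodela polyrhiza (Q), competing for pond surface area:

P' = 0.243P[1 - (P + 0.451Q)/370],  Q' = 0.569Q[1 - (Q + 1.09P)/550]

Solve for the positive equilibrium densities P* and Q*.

Setting both brackets to zero gives the nullclines P + 0.451Q = 370 and 1.09P + Q = 550.
Substituting Q = 550 - 1.09P into the first: P(1 - 0.451·1.09) = 370 - 0.451·550.
So P* = 122/0.508 = 240, and then Q* = 550 - 1.09·240 = 289.

P* ≈ 240, Q* ≈ 289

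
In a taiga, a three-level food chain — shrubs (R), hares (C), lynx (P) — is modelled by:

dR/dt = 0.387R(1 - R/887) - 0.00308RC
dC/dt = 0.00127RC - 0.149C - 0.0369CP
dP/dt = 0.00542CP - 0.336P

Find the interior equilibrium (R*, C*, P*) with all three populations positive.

R* ≈ 449, C* ≈ 62, P* ≈ 11.4

From dP/dt = 0: 0.00542C* = 0.336, so C* = 62.
From dR/dt = 0: 0.387(1 - R*/887) = 0.00308·62, giving R* = 887·(1 - 0.493) = 449.
From dC/dt = 0: 0.00127·449 - 0.149 = 0.0369P*, so P* = 0.422/0.0369 = 11.4.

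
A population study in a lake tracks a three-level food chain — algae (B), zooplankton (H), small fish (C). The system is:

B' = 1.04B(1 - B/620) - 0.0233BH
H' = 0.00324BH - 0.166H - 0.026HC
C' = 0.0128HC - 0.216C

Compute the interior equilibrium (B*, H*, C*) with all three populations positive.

From dC/dt = 0: 0.0128H* = 0.216, so H* = 16.9.
From dB/dt = 0: 1.04(1 - B*/620) = 0.0233·16.9, giving B* = 620·(1 - 0.378) = 386.
From dH/dt = 0: 0.00324·386 - 0.166 = 0.026C*, so C* = 1.08/0.026 = 41.7.

B* ≈ 386, H* ≈ 16.9, C* ≈ 41.7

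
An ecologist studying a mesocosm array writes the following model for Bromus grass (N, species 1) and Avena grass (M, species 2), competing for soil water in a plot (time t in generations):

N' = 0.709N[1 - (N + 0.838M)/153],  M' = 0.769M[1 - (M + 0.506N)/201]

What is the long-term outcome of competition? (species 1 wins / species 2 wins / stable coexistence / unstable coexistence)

Compare the nullcline intercepts: K1/α12 = 153/0.838 = 183 < K2 = 201; K2/α21 = 201/0.506 = 397 > K1 = 153.
Since the inequalities point opposite ways, species 2 can invade but species 1 cannot.

species 2 excludes species 1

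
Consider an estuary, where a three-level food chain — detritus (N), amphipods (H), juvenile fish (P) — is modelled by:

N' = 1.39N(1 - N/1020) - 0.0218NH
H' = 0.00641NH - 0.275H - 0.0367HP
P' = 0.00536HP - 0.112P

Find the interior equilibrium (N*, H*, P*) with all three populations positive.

From dP/dt = 0: 0.00536H* = 0.112, so H* = 20.9.
From dN/dt = 0: 1.39(1 - N*/1020) = 0.0218·20.9, giving N* = 1020·(1 - 0.328) = 686.
From dH/dt = 0: 0.00641·686 - 0.275 = 0.0367P*, so P* = 4.12/0.0367 = 112.

N* ≈ 686, H* ≈ 20.9, P* ≈ 112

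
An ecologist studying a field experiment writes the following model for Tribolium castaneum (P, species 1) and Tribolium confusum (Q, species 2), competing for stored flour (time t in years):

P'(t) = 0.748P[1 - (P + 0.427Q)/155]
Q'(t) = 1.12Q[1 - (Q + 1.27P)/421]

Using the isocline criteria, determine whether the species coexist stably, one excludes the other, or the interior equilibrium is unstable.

Compare the nullcline intercepts: K1/α12 = 155/0.427 = 363 < K2 = 421; K2/α21 = 421/1.27 = 331 > K1 = 155.
Since the inequalities point opposite ways, species 2 can invade but species 1 cannot.

species 2 excludes species 1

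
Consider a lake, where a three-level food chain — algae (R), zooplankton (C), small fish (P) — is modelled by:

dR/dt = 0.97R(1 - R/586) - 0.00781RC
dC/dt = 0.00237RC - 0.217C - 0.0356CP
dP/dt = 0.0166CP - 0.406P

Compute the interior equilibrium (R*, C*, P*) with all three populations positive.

R* ≈ 471, C* ≈ 24.5, P* ≈ 25.2

From dP/dt = 0: 0.0166C* = 0.406, so C* = 24.5.
From dR/dt = 0: 0.97(1 - R*/586) = 0.00781·24.5, giving R* = 586·(1 - 0.197) = 471.
From dC/dt = 0: 0.00237·471 - 0.217 = 0.0356P*, so P* = 0.898/0.0356 = 25.2.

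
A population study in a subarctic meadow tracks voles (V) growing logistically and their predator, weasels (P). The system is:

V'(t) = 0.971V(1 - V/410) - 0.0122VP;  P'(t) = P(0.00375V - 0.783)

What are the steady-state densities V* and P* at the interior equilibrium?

V* ≈ 209, P* ≈ 39.1

From dP/dt = 0 with P > 0: 0.00375V* = 0.783, so V* = 209.
Substitute into dV/dt = 0: 0.971(1 - 209/410) = 0.0122P*.
The bracket is 0.491, giving P* = 0.477/0.0122 = 39.1.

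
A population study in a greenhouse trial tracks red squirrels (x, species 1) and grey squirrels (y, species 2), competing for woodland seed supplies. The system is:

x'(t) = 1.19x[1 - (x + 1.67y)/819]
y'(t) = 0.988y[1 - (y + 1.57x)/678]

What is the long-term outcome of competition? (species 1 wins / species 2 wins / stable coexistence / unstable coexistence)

Compare the nullcline intercepts: K1/α12 = 819/1.67 = 490 < K2 = 678; K2/α21 = 678/1.57 = 432 < K1 = 819.
Since both are reversed, neither can invade when rare; the interior point is a saddle.

unstable coexistence (outcome depends on initial conditions)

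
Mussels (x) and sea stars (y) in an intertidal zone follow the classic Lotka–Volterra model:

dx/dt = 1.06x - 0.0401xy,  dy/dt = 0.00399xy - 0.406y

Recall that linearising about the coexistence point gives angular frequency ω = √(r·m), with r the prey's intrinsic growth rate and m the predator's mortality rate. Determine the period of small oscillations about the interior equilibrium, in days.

Here r = 1.06 and m = 0.406, so r·m = 0.43.
ω = √0.43 = 0.656 per day, hence T = 2π/ω ≈ 9.58 days.

T ≈ 9.58 days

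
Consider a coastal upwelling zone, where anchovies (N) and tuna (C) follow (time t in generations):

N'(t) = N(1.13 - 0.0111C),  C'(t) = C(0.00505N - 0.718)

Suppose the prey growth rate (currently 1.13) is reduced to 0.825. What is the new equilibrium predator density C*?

At the interior fixed point, setting dN/dt = 0 with N > 0 fixes C* = (prey growth rate)/(NC coefficient) — independent of the other coefficients.
With the change, C* = 0.825/0.0111 = 74.3; it falls from 102.

C* ≈ 74.3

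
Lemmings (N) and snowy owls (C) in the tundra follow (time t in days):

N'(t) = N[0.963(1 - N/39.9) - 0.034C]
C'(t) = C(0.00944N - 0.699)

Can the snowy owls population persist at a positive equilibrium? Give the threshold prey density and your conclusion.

The predator equation gives dC/dt > 0 only when N > 0.699/0.00944 = 74.
Without the predator, N → K = 39.9. Since 39.9 < 74, the predator cannot invade.

Threshold N = 74; K < 74, so no, the predator goes extinct.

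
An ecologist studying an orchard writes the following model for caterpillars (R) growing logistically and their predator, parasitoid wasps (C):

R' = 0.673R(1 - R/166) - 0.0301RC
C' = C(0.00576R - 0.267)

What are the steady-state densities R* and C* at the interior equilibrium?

R* ≈ 46.4, C* ≈ 16.1

From dC/dt = 0 with C > 0: 0.00576R* = 0.267, so R* = 46.4.
Substitute into dR/dt = 0: 0.673(1 - 46.4/166) = 0.0301C*.
The bracket is 0.721, giving C* = 0.485/0.0301 = 16.1.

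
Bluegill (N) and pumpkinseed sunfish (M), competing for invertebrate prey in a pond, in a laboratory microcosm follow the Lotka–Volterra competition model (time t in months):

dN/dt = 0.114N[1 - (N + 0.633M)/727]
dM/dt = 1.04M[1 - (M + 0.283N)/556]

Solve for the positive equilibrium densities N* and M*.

N* ≈ 457, M* ≈ 427

Setting both brackets to zero gives the nullclines N + 0.633M = 727 and 0.283N + M = 556.
Substituting M = 556 - 0.283N into the first: N(1 - 0.633·0.283) = 727 - 0.633·556.
So N* = 375/0.821 = 457, and then M* = 556 - 0.283·457 = 427.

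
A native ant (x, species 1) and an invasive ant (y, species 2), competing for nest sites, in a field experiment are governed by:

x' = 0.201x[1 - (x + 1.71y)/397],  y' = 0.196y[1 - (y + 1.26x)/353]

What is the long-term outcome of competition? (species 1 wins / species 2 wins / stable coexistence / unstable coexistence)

unstable coexistence (outcome depends on initial conditions)

Compare the nullcline intercepts: K1/α12 = 397/1.71 = 232 < K2 = 353; K2/α21 = 353/1.26 = 280 < K1 = 397.
Since both are reversed, neither can invade when rare; the interior point is a saddle.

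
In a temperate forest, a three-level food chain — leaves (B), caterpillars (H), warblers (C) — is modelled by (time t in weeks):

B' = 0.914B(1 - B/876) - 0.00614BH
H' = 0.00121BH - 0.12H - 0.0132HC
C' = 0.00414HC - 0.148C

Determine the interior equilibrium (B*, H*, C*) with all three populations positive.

B* ≈ 666, H* ≈ 35.7, C* ≈ 51.9

From dC/dt = 0: 0.00414H* = 0.148, so H* = 35.7.
From dB/dt = 0: 0.914(1 - B*/876) = 0.00614·35.7, giving B* = 876·(1 - 0.24) = 666.
From dH/dt = 0: 0.00121·666 - 0.12 = 0.0132C*, so C* = 0.685/0.0132 = 51.9.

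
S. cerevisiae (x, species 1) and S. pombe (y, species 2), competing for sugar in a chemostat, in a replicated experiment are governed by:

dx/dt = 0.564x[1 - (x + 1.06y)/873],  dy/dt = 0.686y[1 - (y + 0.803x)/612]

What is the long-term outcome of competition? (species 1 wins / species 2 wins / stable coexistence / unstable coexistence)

species 1 excludes species 2

Compare the nullcline intercepts: K1/α12 = 873/1.06 = 824 > K2 = 612; K2/α21 = 612/0.803 = 762 < K1 = 873.
Since the inequalities point opposite ways, species 1 can invade but species 2 cannot.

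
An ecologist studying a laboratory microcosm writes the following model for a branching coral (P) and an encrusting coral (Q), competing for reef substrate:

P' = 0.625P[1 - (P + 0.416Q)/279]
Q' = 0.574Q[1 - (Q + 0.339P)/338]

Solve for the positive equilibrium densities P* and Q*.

P* ≈ 161, Q* ≈ 283

Setting both brackets to zero gives the nullclines P + 0.416Q = 279 and 0.339P + Q = 338.
Substituting Q = 338 - 0.339P into the first: P(1 - 0.416·0.339) = 279 - 0.416·338.
So P* = 138/0.859 = 161, and then Q* = 338 - 0.339·161 = 283.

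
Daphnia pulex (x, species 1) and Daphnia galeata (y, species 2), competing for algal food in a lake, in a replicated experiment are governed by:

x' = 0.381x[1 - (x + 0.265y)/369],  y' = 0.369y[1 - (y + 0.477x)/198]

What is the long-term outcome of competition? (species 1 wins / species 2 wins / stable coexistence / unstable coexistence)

stable coexistence

Compare the nullcline intercepts: K1/α12 = 369/0.265 = 1390 > K2 = 198; K2/α21 = 198/0.477 = 415 > K1 = 369.
Since both inequalities hold, each species can invade when rare, so the interior equilibrium is stable.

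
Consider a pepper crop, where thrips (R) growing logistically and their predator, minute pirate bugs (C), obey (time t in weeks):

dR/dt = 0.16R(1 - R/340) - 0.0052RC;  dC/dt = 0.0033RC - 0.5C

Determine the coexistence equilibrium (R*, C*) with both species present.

R* ≈ 152, C* ≈ 17.1

From dC/dt = 0 with C > 0: 0.0033R* = 0.5, so R* = 152.
Substitute into dR/dt = 0: 0.16(1 - 152/340) = 0.0052C*.
The bracket is 0.554, giving C* = 0.0887/0.0052 = 17.1.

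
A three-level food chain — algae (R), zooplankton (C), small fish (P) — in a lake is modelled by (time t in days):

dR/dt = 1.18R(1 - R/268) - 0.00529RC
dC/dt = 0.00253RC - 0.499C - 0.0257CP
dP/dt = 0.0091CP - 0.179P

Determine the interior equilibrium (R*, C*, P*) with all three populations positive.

From dP/dt = 0: 0.0091C* = 0.179, so C* = 19.7.
From dR/dt = 0: 1.18(1 - R*/268) = 0.00529·19.7, giving R* = 268·(1 - 0.0882) = 244.
From dC/dt = 0: 0.00253·244 - 0.499 = 0.0257P*, so P* = 0.119/0.0257 = 4.64.

R* ≈ 244, C* ≈ 19.7, P* ≈ 4.64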